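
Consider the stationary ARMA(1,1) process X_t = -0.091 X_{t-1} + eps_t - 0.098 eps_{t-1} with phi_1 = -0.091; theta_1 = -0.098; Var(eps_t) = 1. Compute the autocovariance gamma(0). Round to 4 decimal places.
\gamma(0) = 1.0360

Multiply the model equation by X_{t-k} and take expectations. With theta_0 = psi_0 = 1 and psi_j the MA(infinity) weights, this gives
  gamma(k) - sum_i phi_i gamma(k-i) = c_k,
  c_k = sigma^2 * sum_{j=k..q} theta_j psi_{j-k}   (c_k = 0 for k > q),
using gamma(-m) = gamma(m).
psi-weights needed (psi_j = theta_j + sum_i phi_i psi_{j-i}):
  psi_1 = theta_1 + phi_1 = -0.098 + (-0.091) = -0.189
Right-hand sides:
  c_0 = sigma^2 (1 + theta_1 psi_1) = 1 * (1 + (-0.098)(-0.189)) = 1 * 1.018522 = 1.018522
  c_1 = sigma^2 theta_1 = 1 * (-0.098) = -0.098
  c_2 = 0
Equations for k = 0 and k = 1 (AR order 1):
  gamma(0) = phi_1 gamma(1) + c_0
  gamma(1) = phi_1 gamma(0) + c_1
Substituting the second into the first: gamma(0) (1 - phi_1^2) = c_0 + phi_1 c_1, so
  gamma(0) = (c_0 + phi_1 c_1) / (1 - phi_1^2) = (1.018522 + (-0.091)(-0.098)) / (1 - (-0.091)^2) = 1.02744 / 0.991719 = 1.036019.
Therefore gamma(0) = 1.0360 (to 4 decimal places).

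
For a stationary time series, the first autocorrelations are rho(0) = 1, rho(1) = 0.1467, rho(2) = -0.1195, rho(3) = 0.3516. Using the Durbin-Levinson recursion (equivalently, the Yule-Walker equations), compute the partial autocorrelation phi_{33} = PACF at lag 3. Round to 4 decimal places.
\phi_{33} = 0.4100

The PACF at lag k is phi_{kk}, the last component of the solution
to the Yule-Walker system G_k phi = r_k where
  (G_k)_{ij} = rho(|i - j|), (r_k)_i = rho(i), i,j = 1..k.
Equivalently, Durbin-Levinson gives phi_{kk} iteratively:
  phi_{11} = rho(1)
  phi_{kk} = [rho(k) - sum_{j=1..k-1} phi_{k-1,j} rho(k-j)]
            / [1 - sum_{j=1..k-1} phi_{k-1,j} rho(j)],
  phi_{k,j} = phi_{k-1,j} - phi_{kk} phi_{k-1,k-j},  j = 1..k-1.
Step k = 1:
  phi_11 = rho(1) = 0.1467.
Step k = 2:
  phi_22 = [rho(2) - phi_11 rho(1)] / [1 - phi_11 rho(1)] = [-0.1195 - (0.1467)(0.1467)] / [1 - (0.1467)(0.1467)]
         = -0.14102089 / 0.97847911 = -0.144123.
  Update: phi_21 = phi_11 - phi_22 phi_11 = 0.1467 - (-0.144123)(0.1467) = 0.167843.
Step k = 3:
  phi_33 = [rho(3) - phi_21 rho(2) - phi_22 rho(1)] / [1 - phi_21 rho(1) - phi_22 rho(2)]
    numerator   = 0.3516 - (0.167843)(-0.1195) - (-0.144123)(0.1467) = 0.39279999
    denominator = 1 - (0.167843)(0.1467) - (-0.144123)(-0.1195) = 0.95815482
  phi_33 = 0.39279999 / 0.95815482 = 0.41.
Therefore phi_{33} = 0.4100.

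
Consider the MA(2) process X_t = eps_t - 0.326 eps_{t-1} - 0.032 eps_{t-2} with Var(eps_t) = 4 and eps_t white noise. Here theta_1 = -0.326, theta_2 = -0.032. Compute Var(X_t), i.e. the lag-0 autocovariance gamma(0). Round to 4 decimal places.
\gamma(0) = 4.4292

For an MA(q) process X_t = eps_t + sum_i theta_i eps_{t-i} with
Var(eps_t) = sigma^2, the variance is
  gamma(0) = sigma^2 * (1 + sum_i theta_i^2).
  sum_i theta_i^2 = (-0.326)^2 + (-0.032)^2 = 0.106276 + 0.001024 = 0.1073.
  gamma(0) = 4 * (1 + 0.1073) = 4 * 1.1073 = 4.4292.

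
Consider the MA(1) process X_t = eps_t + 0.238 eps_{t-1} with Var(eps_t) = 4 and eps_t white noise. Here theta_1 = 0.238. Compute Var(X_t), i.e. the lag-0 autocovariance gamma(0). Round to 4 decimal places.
\gamma(0) = 4.2266

For an MA(q) process X_t = eps_t + sum_i theta_i eps_{t-i} with
Var(eps_t) = sigma^2, the variance is
  gamma(0) = sigma^2 * (1 + sum_i theta_i^2).
  sum_i theta_i^2 = (0.238)^2 = 0.056644.
  gamma(0) = 4 * (1 + 0.056644) = 4 * 1.056644 = 4.226576, which rounds to 4.2266.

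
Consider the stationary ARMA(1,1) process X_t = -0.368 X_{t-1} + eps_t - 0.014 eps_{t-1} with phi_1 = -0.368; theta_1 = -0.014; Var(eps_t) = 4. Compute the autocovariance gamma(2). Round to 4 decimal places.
\gamma(2) = 0.6537

Multiply the model equation by X_{t-k} and take expectations. With theta_0 = psi_0 = 1 and psi_j the MA(infinity) weights, this gives
  gamma(k) - sum_i phi_i gamma(k-i) = c_k,
  c_k = sigma^2 * sum_{j=k..q} theta_j psi_{j-k}   (c_k = 0 for k > q),
using gamma(-m) = gamma(m).
psi-weights needed (psi_j = theta_j + sum_i phi_i psi_{j-i}):
  psi_1 = theta_1 + phi_1 = -0.014 + (-0.368) = -0.382
Right-hand sides:
  c_0 = sigma^2 (1 + theta_1 psi_1) = 4 * (1 + (-0.014)(-0.382)) = 4 * 1.005348 = 4.021392
  c_1 = sigma^2 theta_1 = 4 * (-0.014) = -0.056
  c_2 = 0
Equations for k = 0 and k = 1 (AR order 1):
  gamma(0) = phi_1 gamma(1) + c_0
  gamma(1) = phi_1 gamma(0) + c_1
Substituting the second into the first: gamma(0) (1 - phi_1^2) = c_0 + phi_1 c_1, so
  gamma(0) = (c_0 + phi_1 c_1) / (1 - phi_1^2) = (4.021392 + (-0.368)(-0.056)) / (1 - (-0.368)^2) = 4.042 / 0.864576 = 4.675124.
  gamma(1) = phi_1 gamma(0) + c_1 = (-0.368)(4.675124) + (-0.056) = -1.776446.
For k = 2 (> q): gamma(2) = phi_1 gamma(1) = (-0.368)(-1.776446) = 0.653732.
Therefore gamma(2) = 0.6537 (to 4 decimal places).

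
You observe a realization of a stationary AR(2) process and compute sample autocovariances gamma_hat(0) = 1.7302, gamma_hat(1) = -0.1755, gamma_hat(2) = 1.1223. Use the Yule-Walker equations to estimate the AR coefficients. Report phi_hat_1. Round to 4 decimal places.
\hat\phi_{1} = -0.0360

The Yule-Walker equations for an AR(p) process read, in matrix form,
  Gamma_p phi = r_p,   with   (Gamma_p)_{ij} = gamma(|i - j|),
                       (r_p)_i = gamma(i),   i,j = 1..p.
Substitute the sample gammas (Toeplitz matrix and right-hand side of size 2):
  Gamma_p = [[1.7302, -0.1755], [-0.1755, 1.7302]]
  r_p     = [-0.1755, 1.1223]
Written out:
  1.7302 phi_1 - 0.1755 phi_2 = -0.1755
  -0.1755 phi_1 + 1.7302 phi_2 = 1.1223
Solve by Cramer's rule:
  det = gamma(0)^2 - gamma(1)^2 = (1.7302)^2 - (-0.1755)^2 = 2.99359204 - 0.03080025 = 2.96279179
  phi_hat_1 = [gamma(1) gamma(0) - gamma(1) gamma(2)] / det = [(-0.1755)(1.7302) - (-0.1755)(1.1223)] / 2.96279179 = -0.10668645 / 2.96279179 = -0.036
  phi_hat_2 = [gamma(0) gamma(2) - gamma(1)^2] / det = [(1.7302)(1.1223) - (-0.1755)^2] / 2.96279179 = 1.91100321 / 2.96279179 = 0.645
So phi_hat = [-0.0360, 0.6450].
Therefore phi_hat_1 = -0.0360.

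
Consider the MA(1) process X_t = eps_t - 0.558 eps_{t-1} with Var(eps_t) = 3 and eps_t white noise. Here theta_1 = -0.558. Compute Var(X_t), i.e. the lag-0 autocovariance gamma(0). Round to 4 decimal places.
\gamma(0) = 3.9341

For an MA(q) process X_t = eps_t + sum_i theta_i eps_{t-i} with
Var(eps_t) = sigma^2, the variance is
  gamma(0) = sigma^2 * (1 + sum_i theta_i^2).
  sum_i theta_i^2 = (-0.558)^2 = 0.311364.
  gamma(0) = 3 * (1 + 0.311364) = 3 * 1.311364 = 3.934092, which rounds to 3.9341.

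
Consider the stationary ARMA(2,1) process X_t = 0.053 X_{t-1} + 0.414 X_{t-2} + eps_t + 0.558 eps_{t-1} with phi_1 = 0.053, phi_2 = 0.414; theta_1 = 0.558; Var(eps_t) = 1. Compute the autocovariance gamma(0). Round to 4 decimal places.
\gamma(0) = 1.7185

Multiply the model equation by X_{t-k} and take expectations. With theta_0 = psi_0 = 1 and psi_j the MA(infinity) weights, this gives
  gamma(k) - sum_i phi_i gamma(k-i) = c_k,
  c_k = sigma^2 * sum_{j=k..q} theta_j psi_{j-k}   (c_k = 0 for k > q),
using gamma(-m) = gamma(m).
psi-weights needed (psi_j = theta_j + sum_i phi_i psi_{j-i}):
  psi_1 = theta_1 + phi_1 = 0.558 + (0.053) = 0.611
Right-hand sides:
  c_0 = sigma^2 (1 + theta_1 psi_1) = 1 * (1 + (0.558)(0.611)) = 1 * 1.340938 = 1.340938
  c_1 = sigma^2 theta_1 = 1 * (0.558) = 0.558
  c_2 = 0
Equations for k = 0, 1, 2 (AR order 2, c_2 = 0):
  (E0) gamma(0) = phi_1 gamma(1) + phi_2 gamma(2) + c_0
  (E1) gamma(1) = phi_1 gamma(0) + phi_2 gamma(1) + c_1
  (E2) gamma(2) = phi_1 gamma(1) + phi_2 gamma(0)
From (E1): gamma(1) = A gamma(0) + B with
  A = phi_1 / (1 - phi_2) = 0.053 / 0.586 = 0.090444,   B = c_1 / (1 - phi_2) = 0.558 / 0.586 = 0.952218.
Insert (E2) into (E0): gamma(0) (1 - phi_2^2) = phi_1 (1 + phi_2) gamma(1) + c_0.
  phi_1 (1 + phi_2) = (0.053)(1.414) = 0.074942,   1 - phi_2^2 = 0.828604.
Replace gamma(1) by A gamma(0) + B and collect gamma(0):
  gamma(0) [0.828604 - (0.074942)(0.090444)] = (0.074942)(0.952218) + 1.340938
  gamma(0) * 0.821826 = 1.412299
  gamma(0) = 1.412299 / 0.821826 = 1.718489.
Therefore gamma(0) = 1.7185 (to 4 decimal places).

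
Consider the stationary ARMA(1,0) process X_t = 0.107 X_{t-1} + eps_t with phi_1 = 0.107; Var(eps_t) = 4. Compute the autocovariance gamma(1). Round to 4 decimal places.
\gamma(1) = 0.4330

Multiply the model equation by X_{t-k} and take expectations. With theta_0 = psi_0 = 1 and psi_j the MA(infinity) weights, this gives
  gamma(k) - sum_i phi_i gamma(k-i) = c_k,
  c_k = sigma^2 * sum_{j=k..q} theta_j psi_{j-k}   (c_k = 0 for k > q),
using gamma(-m) = gamma(m).
Pure AR (q = 0): c_0 = sigma^2 = 4, c_k = 0 for k >= 1.
Equations for k = 0 and k = 1 (AR order 1):
  gamma(0) = phi_1 gamma(1) + c_0
  gamma(1) = phi_1 gamma(0) + c_1
Substituting the second into the first: gamma(0) (1 - phi_1^2) = c_0 + phi_1 c_1, so
  gamma(0) = c_0 / (1 - phi_1^2) = 4 / (1 - (0.107)^2) = 4 / 0.988551 = 4.046326.
  gamma(1) = phi_1 gamma(0) = (0.107)(4.046326) = 0.432957.
Therefore gamma(1) = 0.4330 (to 4 decimal places).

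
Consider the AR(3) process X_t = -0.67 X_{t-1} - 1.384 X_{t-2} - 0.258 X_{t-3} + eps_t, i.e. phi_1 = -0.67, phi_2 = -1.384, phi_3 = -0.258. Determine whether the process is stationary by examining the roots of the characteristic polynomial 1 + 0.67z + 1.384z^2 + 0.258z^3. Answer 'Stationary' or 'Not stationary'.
\text{Not stationary}

The AR(p) characteristic polynomial is P(z) = 1 + 0.67z + 1.384z^2 + 0.258z^3.
Stationarity requires all roots to lie outside the unit circle, i.e. |z| > 1 for every root.
Degree 3: look for a simple real root z0 first, then factor out (1 - z/z0) and solve the remaining quadratic.
Testing z0 = -5: P(-5) = 1 + (0.67)(-5) + (1.384)(-5)^2 + (0.258)(-5)^3
  = 1 + (-3.35) + (34.6) + (-32.25) = 0.  So z_0 = -5 is a root, |z_0| = 5.
Divide out the factor (1 + 0.2 z) = (1 - z/z0) (since 1/z0 = -0.2):
  P(z) = (1 + 0.2 z)(1 + (0.47) z + (1.29) z^2)
  [check: z-coef 0.47 - (-0.2) = 0.67; z^2-coef 1.29 - (-0.2)(0.47) = 1.384; z^3-coef -(-0.2)(1.29) = 0.258.]
Remaining roots from the quadratic factor 1 + (0.47) z + (1.29) z^2:
  Set 1 + (0.47) z + (1.29) z^2 = 0, i.e. a z^2 + b z + c = 0 with a = 1.29, b = 0.47, c = 1.
  Discriminant D = b^2 - 4ac = (0.47)^2 - 4*(1.29)*1 = 0.2209 - (5.16) = -4.9391.
  D < 0, so the roots are the complex-conjugate pair z = (-b +/- i sqrt(-D)) / (2a) = -0.1822 +/- 0.8614i.
  For a conjugate pair |z|^2 = z * conj(z) = (product of roots) = c/a = 1/(1.29) = 0.775194, so |z| = sqrt(0.775194) = 0.8805 for both roots.
Moduli of all roots: 5.0000, 0.8805, 0.8805.
All moduli strictly greater than 1? No.
Verdict: Not stationary.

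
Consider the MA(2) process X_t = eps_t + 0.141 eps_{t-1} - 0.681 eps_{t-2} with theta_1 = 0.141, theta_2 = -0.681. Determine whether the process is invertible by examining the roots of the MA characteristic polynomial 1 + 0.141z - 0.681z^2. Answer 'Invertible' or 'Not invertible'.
\text{Invertible}

The MA(q) characteristic polynomial is P(z) = 1 + 0.141z - 0.681z^2.
Invertibility requires all roots to lie outside the unit circle, i.e. |z| > 1 for every root.
Set 1 + (0.141) z + (-0.681) z^2 = 0, i.e. a z^2 + b z + c = 0 with a = -0.681, b = 0.141, c = 1.
Discriminant D = b^2 - 4ac = (0.141)^2 - 4*(-0.681)*1 = 0.019881 - (-2.724) = 2.743881.
D >= 0, so the roots are real: z = (-b +/- sqrt(D)) / (2a) = (-0.141 +/- 1.656466) / (-1.362).
  z_1 = (-0.141 + 1.656466) / (-1.362) = -1.1127,   |z_1| = 1.1127.
  z_2 = (-0.141 - 1.656466) / (-1.362) = 1.3197,   |z_2| = 1.3197.
Moduli of all roots: 1.1127, 1.3197.
All moduli strictly greater than 1? Yes.
Verdict: Invertible.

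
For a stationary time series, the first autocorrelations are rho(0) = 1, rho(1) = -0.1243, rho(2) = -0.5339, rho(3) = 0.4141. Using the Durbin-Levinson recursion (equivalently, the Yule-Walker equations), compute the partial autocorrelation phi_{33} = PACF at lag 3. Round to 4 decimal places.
\phi_{33} = 0.3560

The PACF at lag k is phi_{kk}, the last component of the solution
to the Yule-Walker system G_k phi = r_k where
  (G_k)_{ij} = rho(|i - j|), (r_k)_i = rho(i), i,j = 1..k.
Equivalently, Durbin-Levinson gives phi_{kk} iteratively:
  phi_{11} = rho(1)
  phi_{kk} = [rho(k) - sum_{j=1..k-1} phi_{k-1,j} rho(k-j)]
            / [1 - sum_{j=1..k-1} phi_{k-1,j} rho(j)],
  phi_{k,j} = phi_{k-1,j} - phi_{kk} phi_{k-1,k-j},  j = 1..k-1.
Step k = 1:
  phi_11 = rho(1) = -0.1243.
Step k = 2:
  phi_22 = [rho(2) - phi_11 rho(1)] / [1 - phi_11 rho(1)] = [-0.5339 - (-0.1243)(-0.1243)] / [1 - (-0.1243)(-0.1243)]
         = -0.54935049 / 0.98454951 = -0.557971.
  Update: phi_21 = phi_11 - phi_22 phi_11 = -0.1243 - (-0.557971)(-0.1243) = -0.193656.
Step k = 3:
  phi_33 = [rho(3) - phi_21 rho(2) - phi_22 rho(1)] / [1 - phi_21 rho(1) - phi_22 rho(2)]
    numerator   = 0.4141 - (-0.193656)(-0.5339) - (-0.557971)(-0.1243) = 0.2413513
    denominator = 1 - (-0.193656)(-0.1243) - (-0.557971)(-0.5339) = 0.67802764
  phi_33 = 0.2413513 / 0.67802764 = 0.356.
Therefore phi_{33} = 0.3560.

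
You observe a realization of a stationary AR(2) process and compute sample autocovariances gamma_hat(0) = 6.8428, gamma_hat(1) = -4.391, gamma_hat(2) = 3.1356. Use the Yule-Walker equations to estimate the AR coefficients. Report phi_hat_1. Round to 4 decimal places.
\hat\phi_{1} = -0.5910

The Yule-Walker equations for an AR(p) process read, in matrix form,
  Gamma_p phi = r_p,   with   (Gamma_p)_{ij} = gamma(|i - j|),
                       (r_p)_i = gamma(i),   i,j = 1..p.
Substitute the sample gammas (Toeplitz matrix and right-hand side of size 2):
  Gamma_p = [[6.8428, -4.391], [-4.391, 6.8428]]
  r_p     = [-4.391, 3.1356]
Written out:
  6.8428 phi_1 - 4.391 phi_2 = -4.391
  -4.391 phi_1 + 6.8428 phi_2 = 3.1356
Solve by Cramer's rule:
  det = gamma(0)^2 - gamma(1)^2 = (6.8428)^2 - (-4.391)^2 = 46.82391184 - 19.280881 = 27.54303084
  phi_hat_1 = [gamma(1) gamma(0) - gamma(1) gamma(2)] / det = [(-4.391)(6.8428) - (-4.391)(3.1356)] / 27.54303084 = -16.2783152 / 27.54303084 = -0.591
  phi_hat_2 = [gamma(0) gamma(2) - gamma(1)^2] / det = [(6.8428)(3.1356) - (-4.391)^2] / 27.54303084 = 2.17540268 / 27.54303084 = 0.079
So phi_hat = [-0.5910, 0.0790].
Therefore phi_hat_1 = -0.5910.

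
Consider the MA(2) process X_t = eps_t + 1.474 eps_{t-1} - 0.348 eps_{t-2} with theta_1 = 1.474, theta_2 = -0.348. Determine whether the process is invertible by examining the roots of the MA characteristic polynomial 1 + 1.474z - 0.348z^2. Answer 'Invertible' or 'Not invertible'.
\text{Not invertible}

The MA(q) characteristic polynomial is P(z) = 1 + 1.474z - 0.348z^2.
Invertibility requires all roots to lie outside the unit circle, i.e. |z| > 1 for every root.
Set 1 + (1.474) z + (-0.348) z^2 = 0, i.e. a z^2 + b z + c = 0 with a = -0.348, b = 1.474, c = 1.
Discriminant D = b^2 - 4ac = (1.474)^2 - 4*(-0.348)*1 = 2.172676 - (-1.392) = 3.564676.
D >= 0, so the roots are real: z = (-b +/- sqrt(D)) / (2a) = (-1.474 +/- 1.888035) / (-0.696).
  z_1 = (-1.474 + 1.888035) / (-0.696) = -0.5949,   |z_1| = 0.5949.
  z_2 = (-1.474 - 1.888035) / (-0.696) = 4.8305,   |z_2| = 4.8305.
Moduli of all roots: 0.5949, 4.8305.
All moduli strictly greater than 1? No.
Verdict: Not invertible.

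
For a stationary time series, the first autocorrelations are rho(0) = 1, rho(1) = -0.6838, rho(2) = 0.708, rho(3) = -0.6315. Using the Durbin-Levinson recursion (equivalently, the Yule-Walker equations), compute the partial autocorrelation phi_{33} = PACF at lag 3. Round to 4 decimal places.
\phi_{33} = -0.1350

The PACF at lag k is phi_{kk}, the last component of the solution
to the Yule-Walker system G_k phi = r_k where
  (G_k)_{ij} = rho(|i - j|), (r_k)_i = rho(i), i,j = 1..k.
Equivalently, Durbin-Levinson gives phi_{kk} iteratively:
  phi_{11} = rho(1)
  phi_{kk} = [rho(k) - sum_{j=1..k-1} phi_{k-1,j} rho(k-j)]
            / [1 - sum_{j=1..k-1} phi_{k-1,j} rho(j)],
  phi_{k,j} = phi_{k-1,j} - phi_{kk} phi_{k-1,k-j},  j = 1..k-1.
Step k = 1:
  phi_11 = rho(1) = -0.6838.
Step k = 2:
  phi_22 = [rho(2) - phi_11 rho(1)] / [1 - phi_11 rho(1)] = [0.708 - (-0.6838)(-0.6838)] / [1 - (-0.6838)(-0.6838)]
         = 0.24041756 / 0.53241756 = 0.451558.
  Update: phi_21 = phi_11 - phi_22 phi_11 = -0.6838 - (0.451558)(-0.6838) = -0.375024.
Step k = 3:
  phi_33 = [rho(3) - phi_21 rho(2) - phi_22 rho(1)] / [1 - phi_21 rho(1) - phi_22 rho(2)]
    numerator   = -0.6315 - (-0.375024)(0.708) - (0.451558)(-0.6838) = -0.05720714
    denominator = 1 - (-0.375024)(-0.6838) - (0.451558)(0.708) = 0.42385502
  phi_33 = -0.05720714 / 0.42385502 = -0.135.
Therefore phi_{33} = -0.1350.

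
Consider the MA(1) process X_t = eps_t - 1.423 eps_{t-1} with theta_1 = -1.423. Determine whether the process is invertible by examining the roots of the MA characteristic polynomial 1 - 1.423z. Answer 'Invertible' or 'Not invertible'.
\text{Not invertible}

The MA(q) characteristic polynomial is P(z) = 1 - 1.423z.
Invertibility requires all roots to lie outside the unit circle, i.e. |z| > 1 for every root.
This is linear in z: 1 + (-1.423) z = 0  =>  z = -1/(-1.423) = 0.702741,  |z| = 0.702741.
Moduli of all roots: 0.7027.
All moduli strictly greater than 1? No.
Verdict: Not invertible.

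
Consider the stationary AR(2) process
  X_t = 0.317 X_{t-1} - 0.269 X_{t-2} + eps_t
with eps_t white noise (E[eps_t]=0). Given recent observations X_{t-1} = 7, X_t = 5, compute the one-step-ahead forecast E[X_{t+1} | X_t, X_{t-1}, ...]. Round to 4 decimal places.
E[X_{t+1} \mid \mathcal F_t] = -0.2980

For an AR(p) model X_t = c + sum_i phi_i X_{t-i} + eps_t, the
one-step-ahead conditional mean is
  E[X_{t+1} | X_t, ...] = c + sum_i phi_i X_{t+1-i}.
Substitute known values:
  E[X_{t+1} | ...] = (0.317) * (5) + (-0.269) * (7)
                   = -0.2980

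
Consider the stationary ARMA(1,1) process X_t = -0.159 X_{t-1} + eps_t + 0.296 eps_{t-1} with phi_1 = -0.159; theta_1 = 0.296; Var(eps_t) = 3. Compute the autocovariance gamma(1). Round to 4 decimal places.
\gamma(1) = 0.4018

Multiply the model equation by X_{t-k} and take expectations. With theta_0 = psi_0 = 1 and psi_j the MA(infinity) weights, this gives
  gamma(k) - sum_i phi_i gamma(k-i) = c_k,
  c_k = sigma^2 * sum_{j=k..q} theta_j psi_{j-k}   (c_k = 0 for k > q),
using gamma(-m) = gamma(m).
psi-weights needed (psi_j = theta_j + sum_i phi_i psi_{j-i}):
  psi_1 = theta_1 + phi_1 = 0.296 + (-0.159) = 0.137
Right-hand sides:
  c_0 = sigma^2 (1 + theta_1 psi_1) = 3 * (1 + (0.296)(0.137)) = 3 * 1.040552 = 3.121656
  c_1 = sigma^2 theta_1 = 3 * (0.296) = 0.888
  c_2 = 0
Equations for k = 0 and k = 1 (AR order 1):
  gamma(0) = phi_1 gamma(1) + c_0
  gamma(1) = phi_1 gamma(0) + c_1
Substituting the second into the first: gamma(0) (1 - phi_1^2) = c_0 + phi_1 c_1, so
  gamma(0) = (c_0 + phi_1 c_1) / (1 - phi_1^2) = (3.121656 + (-0.159)(0.888)) / (1 - (-0.159)^2) = 2.980464 / 0.974719 = 3.057767.
  gamma(1) = phi_1 gamma(0) + c_1 = (-0.159)(3.057767) + (0.888) = 0.401815.
Therefore gamma(1) = 0.4018 (to 4 decimal places).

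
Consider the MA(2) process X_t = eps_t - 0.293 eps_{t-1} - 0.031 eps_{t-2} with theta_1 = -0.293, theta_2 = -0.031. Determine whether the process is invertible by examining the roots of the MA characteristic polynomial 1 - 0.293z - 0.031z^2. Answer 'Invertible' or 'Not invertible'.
\text{Invertible}

The MA(q) characteristic polynomial is P(z) = 1 - 0.293z - 0.031z^2.
Invertibility requires all roots to lie outside the unit circle, i.e. |z| > 1 for every root.
Set 1 + (-0.293) z + (-0.031) z^2 = 0, i.e. a z^2 + b z + c = 0 with a = -0.031, b = -0.293, c = 1.
Discriminant D = b^2 - 4ac = (-0.293)^2 - 4*(-0.031)*1 = 0.085849 - (-0.124) = 0.209849.
D >= 0, so the roots are real: z = (-b +/- sqrt(D)) / (2a) = (0.293 +/- 0.458093) / (-0.062).
  z_1 = (0.293 + 0.458093) / (-0.062) = -12.1144,   |z_1| = 12.1144.
  z_2 = (0.293 - 0.458093) / (-0.062) = 2.6628,   |z_2| = 2.6628.
Moduli of all roots: 12.1144, 2.6628.
All moduli strictly greater than 1? Yes.
Verdict: Invertible.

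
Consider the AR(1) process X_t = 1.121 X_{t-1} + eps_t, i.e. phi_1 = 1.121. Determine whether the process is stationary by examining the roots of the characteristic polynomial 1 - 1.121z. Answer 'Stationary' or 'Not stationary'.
\text{Not stationary}

The AR(p) characteristic polynomial is P(z) = 1 - 1.121z.
Stationarity requires all roots to lie outside the unit circle, i.e. |z| > 1 for every root.
This is linear in z: 1 + (-1.121) z = 0  =>  z = -1/(-1.121) = 0.892061,  |z| = 0.892061.
Moduli of all roots: 0.8921.
All moduli strictly greater than 1? No.
Verdict: Not stationary.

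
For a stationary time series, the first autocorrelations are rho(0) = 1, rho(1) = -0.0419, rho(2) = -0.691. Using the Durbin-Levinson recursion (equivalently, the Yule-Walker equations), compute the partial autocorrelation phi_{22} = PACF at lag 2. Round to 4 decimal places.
\phi_{22} = -0.6940

The PACF at lag k is phi_{kk}, the last component of the solution
to the Yule-Walker system G_k phi = r_k where
  (G_k)_{ij} = rho(|i - j|), (r_k)_i = rho(i), i,j = 1..k.
Equivalently, Durbin-Levinson gives phi_{kk} iteratively:
  phi_{11} = rho(1)
  phi_{kk} = [rho(k) - sum_{j=1..k-1} phi_{k-1,j} rho(k-j)]
            / [1 - sum_{j=1..k-1} phi_{k-1,j} rho(j)],
  phi_{k,j} = phi_{k-1,j} - phi_{kk} phi_{k-1,k-j},  j = 1..k-1.
Step k = 1:
  phi_11 = rho(1) = -0.0419.
Step k = 2:
  phi_22 = [rho(2) - phi_11 rho(1)] / [1 - phi_11 rho(1)] = [-0.691 - (-0.0419)(-0.0419)] / [1 - (-0.0419)(-0.0419)]
         = -0.69275561 / 0.99824439 = -0.694.
Therefore phi_{22} = -0.6940.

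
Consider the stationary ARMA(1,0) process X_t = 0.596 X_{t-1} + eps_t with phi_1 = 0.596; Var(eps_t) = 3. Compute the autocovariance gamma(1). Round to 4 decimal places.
\gamma(1) = 2.7730

Multiply the model equation by X_{t-k} and take expectations. With theta_0 = psi_0 = 1 and psi_j the MA(infinity) weights, this gives
  gamma(k) - sum_i phi_i gamma(k-i) = c_k,
  c_k = sigma^2 * sum_{j=k..q} theta_j psi_{j-k}   (c_k = 0 for k > q),
using gamma(-m) = gamma(m).
Pure AR (q = 0): c_0 = sigma^2 = 3, c_k = 0 for k >= 1.
Equations for k = 0 and k = 1 (AR order 1):
  gamma(0) = phi_1 gamma(1) + c_0
  gamma(1) = phi_1 gamma(0) + c_1
Substituting the second into the first: gamma(0) (1 - phi_1^2) = c_0 + phi_1 c_1, so
  gamma(0) = c_0 / (1 - phi_1^2) = 3 / (1 - (0.596)^2) = 3 / 0.644784 = 4.652721.
  gamma(1) = phi_1 gamma(0) = (0.596)(4.652721) = 2.773022.
Therefore gamma(1) = 2.7730 (to 4 decimal places).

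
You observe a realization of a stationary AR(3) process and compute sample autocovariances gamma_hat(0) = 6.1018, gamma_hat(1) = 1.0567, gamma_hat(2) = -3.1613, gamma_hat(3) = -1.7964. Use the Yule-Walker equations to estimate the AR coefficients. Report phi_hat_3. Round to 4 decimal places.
\hat\phi_{3} = -0.0850

The Yule-Walker equations for an AR(p) process read, in matrix form,
  Gamma_p phi = r_p,   with   (Gamma_p)_{ij} = gamma(|i - j|),
                       (r_p)_i = gamma(i),   i,j = 1..p.
Substitute the sample gammas (Toeplitz matrix and right-hand side of size 3):
  Gamma_p = [[6.1018, 1.0567, -3.1613], [1.0567, 6.1018, 1.0567], [-3.1613, 1.0567, 6.1018]]
  r_p     = [1.0567, -3.1613, -1.7964]
Written out (R1..R3):
  (R1) 6.1018 phi_1 + 1.0567 phi_2 - 3.1613 phi_3 = 1.0567
  (R2) 1.0567 phi_1 + 6.1018 phi_2 + 1.0567 phi_3 = -3.1613
  (R3) -3.1613 phi_1 + 1.0567 phi_2 + 6.1018 phi_3 = -1.7964
Gaussian elimination:
  R2 <- R2 - (1.0567/6.1018) R1 = R2 - (0.173178) R1:  5.918802 phi_2 + 1.604169 phi_3 = -3.344298
  R3 <- R3 - (-3.1613/6.1018) R1 = R3 - (-0.518093) R1:  1.604169 phi_2 + 4.463953 phi_3 = -1.248931
  R3 <- R3 - (1.604169/5.918802) R2 = R3 - (0.271029) R2:  4.029176 phi_3 = -0.342528
Back-substitution:
  phi_hat_3 = -0.342528 / 4.029176 = -0.085012
  phi_hat_2 = (-3.344298 - (1.604169)(-0.085012)) / 5.918802 = -0.541989
  phi_hat_1 = (1.0567 - (1.0567)(-0.541989) - (-3.1613)(-0.085012)) / 6.1018 = 0.222995
So phi_hat = [0.2230, -0.5420, -0.0850].
Therefore phi_hat_3 = -0.0850.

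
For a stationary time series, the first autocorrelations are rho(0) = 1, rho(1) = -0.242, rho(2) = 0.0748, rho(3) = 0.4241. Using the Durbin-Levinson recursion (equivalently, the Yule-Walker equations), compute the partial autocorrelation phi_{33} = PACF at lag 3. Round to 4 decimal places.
\phi_{33} = 0.4740

The PACF at lag k is phi_{kk}, the last component of the solution
to the Yule-Walker system G_k phi = r_k where
  (G_k)_{ij} = rho(|i - j|), (r_k)_i = rho(i), i,j = 1..k.
Equivalently, Durbin-Levinson gives phi_{kk} iteratively:
  phi_{11} = rho(1)
  phi_{kk} = [rho(k) - sum_{j=1..k-1} phi_{k-1,j} rho(k-j)]
            / [1 - sum_{j=1..k-1} phi_{k-1,j} rho(j)],
  phi_{k,j} = phi_{k-1,j} - phi_{kk} phi_{k-1,k-j},  j = 1..k-1.
Step k = 1:
  phi_11 = rho(1) = -0.242.
Step k = 2:
  phi_22 = [rho(2) - phi_11 rho(1)] / [1 - phi_11 rho(1)] = [0.0748 - (-0.242)(-0.242)] / [1 - (-0.242)(-0.242)]
         = 0.016236 / 0.941436 = 0.017246.
  Update: phi_21 = phi_11 - phi_22 phi_11 = -0.242 - (0.017246)(-0.242) = -0.237826.
Step k = 3:
  phi_33 = [rho(3) - phi_21 rho(2) - phi_22 rho(1)] / [1 - phi_21 rho(1) - phi_22 rho(2)]
    numerator   = 0.4241 - (-0.237826)(0.0748) - (0.017246)(-0.242) = 0.44606295
    denominator = 1 - (-0.237826)(-0.242) - (0.017246)(0.0748) = 0.94115599
  phi_33 = 0.44606295 / 0.94115599 = 0.474.
Therefore phi_{33} = 0.4740.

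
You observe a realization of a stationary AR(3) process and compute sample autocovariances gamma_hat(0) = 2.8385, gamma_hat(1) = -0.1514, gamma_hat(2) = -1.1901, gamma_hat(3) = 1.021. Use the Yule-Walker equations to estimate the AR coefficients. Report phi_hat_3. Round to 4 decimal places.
\hat\phi_{3} = 0.3730

The Yule-Walker equations for an AR(p) process read, in matrix form,
  Gamma_p phi = r_p,   with   (Gamma_p)_{ij} = gamma(|i - j|),
                       (r_p)_i = gamma(i),   i,j = 1..p.
Substitute the sample gammas (Toeplitz matrix and right-hand side of size 3):
  Gamma_p = [[2.8385, -0.1514, -1.1901], [-0.1514, 2.8385, -0.1514], [-1.1901, -0.1514, 2.8385]]
  r_p     = [-0.1514, -1.1901, 1.021]
Written out (R1..R3):
  (R1) 2.8385 phi_1 - 0.1514 phi_2 - 1.1901 phi_3 = -0.1514
  (R2) -0.1514 phi_1 + 2.8385 phi_2 - 0.1514 phi_3 = -1.1901
  (R3) -1.1901 phi_1 - 0.1514 phi_2 + 2.8385 phi_3 = 1.021
Gaussian elimination:
  R2 <- R2 - (-0.1514/2.8385) R1 = R2 - (-0.053338) R1:  2.830425 phi_2 - 0.214878 phi_3 = -1.198175
  R3 <- R3 - (-1.1901/2.8385) R1 = R3 - (-0.419271) R1:  -0.214878 phi_2 + 2.339526 phi_3 = 0.957522
  R3 <- R3 - (-0.214878/2.830425) R2 = R3 - (-0.075917) R2:  2.323213 phi_3 = 0.86656
Back-substitution:
  phi_hat_3 = 0.86656 / 2.323213 = 0.373001
  phi_hat_2 = (-1.198175 - (-0.214878)(0.373001)) / 2.830425 = -0.395003
  phi_hat_1 = (-0.1514 - (-0.1514)(-0.395003) - (-1.1901)(0.373001)) / 2.8385 = 0.081982
So phi_hat = [0.0820, -0.3950, 0.3730].
Therefore phi_hat_3 = 0.3730.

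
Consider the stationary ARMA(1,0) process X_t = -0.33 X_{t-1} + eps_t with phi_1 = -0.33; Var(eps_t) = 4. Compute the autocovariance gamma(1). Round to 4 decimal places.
\gamma(1) = -1.4813

Multiply the model equation by X_{t-k} and take expectations. With theta_0 = psi_0 = 1 and psi_j the MA(infinity) weights, this gives
  gamma(k) - sum_i phi_i gamma(k-i) = c_k,
  c_k = sigma^2 * sum_{j=k..q} theta_j psi_{j-k}   (c_k = 0 for k > q),
using gamma(-m) = gamma(m).
Pure AR (q = 0): c_0 = sigma^2 = 4, c_k = 0 for k >= 1.
Equations for k = 0 and k = 1 (AR order 1):
  gamma(0) = phi_1 gamma(1) + c_0
  gamma(1) = phi_1 gamma(0) + c_1
Substituting the second into the first: gamma(0) (1 - phi_1^2) = c_0 + phi_1 c_1, so
  gamma(0) = c_0 / (1 - phi_1^2) = 4 / (1 - (-0.33)^2) = 4 / 0.8911 = 4.488834.
  gamma(1) = phi_1 gamma(0) = (-0.33)(4.488834) = -1.481315.
Therefore gamma(1) = -1.4813 (to 4 decimal places).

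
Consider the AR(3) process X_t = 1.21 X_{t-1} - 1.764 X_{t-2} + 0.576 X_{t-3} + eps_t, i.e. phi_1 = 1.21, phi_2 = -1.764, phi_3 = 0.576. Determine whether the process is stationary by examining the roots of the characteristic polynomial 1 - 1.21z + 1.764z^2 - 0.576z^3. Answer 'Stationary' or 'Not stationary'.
\text{Not stationary}

The AR(p) characteristic polynomial is P(z) = 1 - 1.21z + 1.764z^2 - 0.576z^3.
Stationarity requires all roots to lie outside the unit circle, i.e. |z| > 1 for every root.
Degree 3: look for a simple real root z0 first, then factor out (1 - z/z0) and solve the remaining quadratic.
Testing z0 = 2.5: P(2.5) = 1 + (-1.21)(2.5) + (1.764)(2.5)^2 + (-0.576)(2.5)^3
  = 1 + (-3.025) + (11.025) + (-9) = 0.  So z_0 = 2.5 is a root, |z_0| = 2.5.
Divide out the factor (1 - 0.4 z) = (1 - z/z0) (since 1/z0 = 0.4):
  P(z) = (1 - 0.4 z)(1 + (-0.81) z + (1.44) z^2)
  [check: z-coef -0.81 - (0.4) = -1.21; z^2-coef 1.44 - (0.4)(-0.81) = 1.764; z^3-coef -(0.4)(1.44) = -0.576.]
Remaining roots from the quadratic factor 1 + (-0.81) z + (1.44) z^2:
  Set 1 + (-0.81) z + (1.44) z^2 = 0, i.e. a z^2 + b z + c = 0 with a = 1.44, b = -0.81, c = 1.
  Discriminant D = b^2 - 4ac = (-0.81)^2 - 4*(1.44)*1 = 0.6561 - (5.76) = -5.1039.
  D < 0, so the roots are the complex-conjugate pair z = (-b +/- i sqrt(-D)) / (2a) = 0.2813 +/- 0.7844i.
  For a conjugate pair |z|^2 = z * conj(z) = (product of roots) = c/a = 1/(1.44) = 0.694444, so |z| = sqrt(0.694444) = 0.8333 for both roots.
Moduli of all roots: 2.5000, 0.8333, 0.8333.
All moduli strictly greater than 1? No.
Verdict: Not stationary.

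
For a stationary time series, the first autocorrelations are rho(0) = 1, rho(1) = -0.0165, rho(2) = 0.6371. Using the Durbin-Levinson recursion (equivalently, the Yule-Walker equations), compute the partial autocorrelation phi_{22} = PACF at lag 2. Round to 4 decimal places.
\phi_{22} = 0.6370

The PACF at lag k is phi_{kk}, the last component of the solution
to the Yule-Walker system G_k phi = r_k where
  (G_k)_{ij} = rho(|i - j|), (r_k)_i = rho(i), i,j = 1..k.
Equivalently, Durbin-Levinson gives phi_{kk} iteratively:
  phi_{11} = rho(1)
  phi_{kk} = [rho(k) - sum_{j=1..k-1} phi_{k-1,j} rho(k-j)]
            / [1 - sum_{j=1..k-1} phi_{k-1,j} rho(j)],
  phi_{k,j} = phi_{k-1,j} - phi_{kk} phi_{k-1,k-j},  j = 1..k-1.
Step k = 1:
  phi_11 = rho(1) = -0.0165.
Step k = 2:
  phi_22 = [rho(2) - phi_11 rho(1)] / [1 - phi_11 rho(1)] = [0.6371 - (-0.0165)(-0.0165)] / [1 - (-0.0165)(-0.0165)]
         = 0.63682775 / 0.99972775 = 0.637.
Therefore phi_{22} = 0.6370.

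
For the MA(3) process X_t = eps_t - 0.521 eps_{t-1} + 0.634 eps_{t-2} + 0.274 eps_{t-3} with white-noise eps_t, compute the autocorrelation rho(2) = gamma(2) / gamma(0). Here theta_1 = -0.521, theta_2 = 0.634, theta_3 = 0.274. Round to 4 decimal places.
\rho(2) = 0.2810

For an MA(q) process with theta_0 = 1, the autocovariance is
  gamma(k) = sigma^2 * sum_{i=0..q-k} theta_i * theta_{i+k},
and rho(k) = gamma(k) / gamma(0). Sigma^2 cancels.
  numerator   = (1)*(0.634) + (-0.521)*(0.274) = 0.491246.
  denominator = (1)^2 + (-0.521)^2 + (0.634)^2 + (0.274)^2 = 1.748473.
  rho(2) = 0.491246 / 1.748473 = 0.2810.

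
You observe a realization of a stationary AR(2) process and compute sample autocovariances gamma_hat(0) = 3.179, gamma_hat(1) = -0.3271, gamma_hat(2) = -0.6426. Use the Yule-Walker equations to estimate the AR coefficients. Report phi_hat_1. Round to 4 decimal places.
\hat\phi_{1} = -0.1250

The Yule-Walker equations for an AR(p) process read, in matrix form,
  Gamma_p phi = r_p,   with   (Gamma_p)_{ij} = gamma(|i - j|),
                       (r_p)_i = gamma(i),   i,j = 1..p.
Substitute the sample gammas (Toeplitz matrix and right-hand side of size 2):
  Gamma_p = [[3.179, -0.3271], [-0.3271, 3.179]]
  r_p     = [-0.3271, -0.6426]
Written out:
  3.179 phi_1 - 0.3271 phi_2 = -0.3271
  -0.3271 phi_1 + 3.179 phi_2 = -0.6426
Solve by Cramer's rule:
  det = gamma(0)^2 - gamma(1)^2 = (3.179)^2 - (-0.3271)^2 = 10.106041 - 0.10699441 = 9.99904659
  phi_hat_1 = [gamma(1) gamma(0) - gamma(1) gamma(2)] / det = [(-0.3271)(3.179) - (-0.3271)(-0.6426)] / 9.99904659 = -1.25004536 / 9.99904659 = -0.125
  phi_hat_2 = [gamma(0) gamma(2) - gamma(1)^2] / det = [(3.179)(-0.6426) - (-0.3271)^2] / 9.99904659 = -2.14981981 / 9.99904659 = -0.215
So phi_hat = [-0.1250, -0.2150].
Therefore phi_hat_1 = -0.1250.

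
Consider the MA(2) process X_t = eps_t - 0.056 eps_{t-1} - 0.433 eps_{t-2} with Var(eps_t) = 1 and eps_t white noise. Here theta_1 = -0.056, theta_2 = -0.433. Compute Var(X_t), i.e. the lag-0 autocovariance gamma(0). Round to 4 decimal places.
\gamma(0) = 1.1906

For an MA(q) process X_t = eps_t + sum_i theta_i eps_{t-i} with
Var(eps_t) = sigma^2, the variance is
  gamma(0) = sigma^2 * (1 + sum_i theta_i^2).
  sum_i theta_i^2 = (-0.056)^2 + (-0.433)^2 = 0.003136 + 0.187489 = 0.190625.
  gamma(0) = 1 * (1 + 0.190625) = 1 * 1.190625 = 1.190625, which rounds to 1.1906.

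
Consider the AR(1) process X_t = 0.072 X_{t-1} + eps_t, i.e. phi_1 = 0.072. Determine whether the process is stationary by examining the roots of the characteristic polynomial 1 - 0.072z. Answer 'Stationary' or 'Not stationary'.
\text{Stationary}

The AR(p) characteristic polynomial is P(z) = 1 - 0.072z.
Stationarity requires all roots to lie outside the unit circle, i.e. |z| > 1 for every root.
This is linear in z: 1 + (-0.072) z = 0  =>  z = -1/(-0.072) = 13.888889,  |z| = 13.888889.
Moduli of all roots: 13.8889.
All moduli strictly greater than 1? Yes.
Verdict: Stationary.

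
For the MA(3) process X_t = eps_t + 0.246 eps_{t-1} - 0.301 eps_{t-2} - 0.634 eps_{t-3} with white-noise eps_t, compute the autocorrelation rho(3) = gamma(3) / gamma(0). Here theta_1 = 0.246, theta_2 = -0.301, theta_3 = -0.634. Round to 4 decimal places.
\rho(3) = -0.4082

For an MA(q) process with theta_0 = 1, the autocovariance is
  gamma(k) = sigma^2 * sum_{i=0..q-k} theta_i * theta_{i+k},
and rho(k) = gamma(k) / gamma(0). Sigma^2 cancels.
  numerator   = (1)*(-0.634) = -0.634.
  denominator = (1)^2 + (0.246)^2 + (-0.301)^2 + (-0.634)^2 = 1.553073.
  rho(3) = -0.634 / 1.553073 = -0.4082.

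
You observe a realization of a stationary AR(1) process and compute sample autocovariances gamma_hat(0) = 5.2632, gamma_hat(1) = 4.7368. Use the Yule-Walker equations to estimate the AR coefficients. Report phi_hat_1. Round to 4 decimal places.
\hat\phi_{1} = 0.9000

The Yule-Walker equations for an AR(p) process read, in matrix form,
  Gamma_p phi = r_p,   with   (Gamma_p)_{ij} = gamma(|i - j|),
                       (r_p)_i = gamma(i),   i,j = 1..p.
Substitute the sample gammas (Toeplitz matrix and right-hand side of size 1):
  Gamma_p = [[5.2632]]
  r_p     = [4.7368]
With p = 1 this is the single equation gamma(0) phi_1 = gamma(1):
  phi_hat_1 = gamma(1) / gamma(0) = 4.7368 / 5.2632 = 0.9000.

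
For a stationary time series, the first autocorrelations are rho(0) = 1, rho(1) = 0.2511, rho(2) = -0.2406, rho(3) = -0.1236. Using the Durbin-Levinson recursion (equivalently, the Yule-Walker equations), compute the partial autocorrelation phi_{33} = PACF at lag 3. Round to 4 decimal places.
\phi_{33} = 0.0450

The PACF at lag k is phi_{kk}, the last component of the solution
to the Yule-Walker system G_k phi = r_k where
  (G_k)_{ij} = rho(|i - j|), (r_k)_i = rho(i), i,j = 1..k.
Equivalently, Durbin-Levinson gives phi_{kk} iteratively:
  phi_{11} = rho(1)
  phi_{kk} = [rho(k) - sum_{j=1..k-1} phi_{k-1,j} rho(k-j)]
            / [1 - sum_{j=1..k-1} phi_{k-1,j} rho(j)],
  phi_{k,j} = phi_{k-1,j} - phi_{kk} phi_{k-1,k-j},  j = 1..k-1.
Step k = 1:
  phi_11 = rho(1) = 0.2511.
Step k = 2:
  phi_22 = [rho(2) - phi_11 rho(1)] / [1 - phi_11 rho(1)] = [-0.2406 - (0.2511)(0.2511)] / [1 - (0.2511)(0.2511)]
         = -0.30365121 / 0.93694879 = -0.324085.
  Update: phi_21 = phi_11 - phi_22 phi_11 = 0.2511 - (-0.324085)(0.2511) = 0.332478.
Step k = 3:
  phi_33 = [rho(3) - phi_21 rho(2) - phi_22 rho(1)] / [1 - phi_21 rho(1) - phi_22 rho(2)]
    numerator   = -0.1236 - (0.332478)(-0.2406) - (-0.324085)(0.2511) = 0.03777194
    denominator = 1 - (0.332478)(0.2511) - (-0.324085)(-0.2406) = 0.83853994
  phi_33 = 0.03777194 / 0.83853994 = 0.045.
Therefore phi_{33} = 0.0450.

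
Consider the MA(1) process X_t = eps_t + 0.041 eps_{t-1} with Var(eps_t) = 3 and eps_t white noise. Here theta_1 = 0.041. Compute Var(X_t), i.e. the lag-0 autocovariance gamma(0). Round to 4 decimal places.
\gamma(0) = 3.0050

For an MA(q) process X_t = eps_t + sum_i theta_i eps_{t-i} with
Var(eps_t) = sigma^2, the variance is
  gamma(0) = sigma^2 * (1 + sum_i theta_i^2).
  sum_i theta_i^2 = (0.041)^2 = 0.001681.
  gamma(0) = 3 * (1 + 0.001681) = 3 * 1.001681 = 3.005043, which rounds to 3.0050.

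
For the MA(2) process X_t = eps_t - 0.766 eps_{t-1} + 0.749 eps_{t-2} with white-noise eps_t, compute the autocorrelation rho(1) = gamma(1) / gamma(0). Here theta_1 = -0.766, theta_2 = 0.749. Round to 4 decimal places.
\rho(1) = -0.6238

For an MA(q) process with theta_0 = 1, the autocovariance is
  gamma(k) = sigma^2 * sum_{i=0..q-k} theta_i * theta_{i+k},
and rho(k) = gamma(k) / gamma(0). Sigma^2 cancels.
  numerator   = (1)*(-0.766) + (-0.766)*(0.749) = -1.339734.
  denominator = (1)^2 + (-0.766)^2 + (0.749)^2 = 2.147757.
  rho(1) = -1.339734 / 2.147757 = -0.6238.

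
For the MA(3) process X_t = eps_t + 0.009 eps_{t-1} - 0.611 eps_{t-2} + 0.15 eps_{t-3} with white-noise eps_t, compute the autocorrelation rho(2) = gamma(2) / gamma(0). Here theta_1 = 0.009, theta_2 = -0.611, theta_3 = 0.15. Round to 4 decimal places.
\rho(2) = -0.4367

For an MA(q) process with theta_0 = 1, the autocovariance is
  gamma(k) = sigma^2 * sum_{i=0..q-k} theta_i * theta_{i+k},
and rho(k) = gamma(k) / gamma(0). Sigma^2 cancels.
  numerator   = (1)*(-0.611) + (0.009)*(0.15) = -0.60965.
  denominator = (1)^2 + (0.009)^2 + (-0.611)^2 + (0.15)^2 = 1.395902.
  rho(2) = -0.60965 / 1.395902 = -0.4367.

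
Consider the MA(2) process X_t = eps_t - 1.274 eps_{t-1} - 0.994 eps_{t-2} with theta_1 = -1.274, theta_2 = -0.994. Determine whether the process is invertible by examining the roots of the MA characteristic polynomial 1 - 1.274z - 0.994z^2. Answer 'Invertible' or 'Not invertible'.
\text{Not invertible}

The MA(q) characteristic polynomial is P(z) = 1 - 1.274z - 0.994z^2.
Invertibility requires all roots to lie outside the unit circle, i.e. |z| > 1 for every root.
Set 1 + (-1.274) z + (-0.994) z^2 = 0, i.e. a z^2 + b z + c = 0 with a = -0.994, b = -1.274, c = 1.
Discriminant D = b^2 - 4ac = (-1.274)^2 - 4*(-0.994)*1 = 1.623076 - (-3.976) = 5.599076.
D >= 0, so the roots are real: z = (-b +/- sqrt(D)) / (2a) = (1.274 +/- 2.366237) / (-1.988).
  z_1 = (1.274 + 2.366237) / (-1.988) = -1.8311,   |z_1| = 1.8311.
  z_2 = (1.274 - 2.366237) / (-1.988) = 0.5494,   |z_2| = 0.5494.
Moduli of all roots: 1.8311, 0.5494.
All moduli strictly greater than 1? No.
Verdict: Not invertible.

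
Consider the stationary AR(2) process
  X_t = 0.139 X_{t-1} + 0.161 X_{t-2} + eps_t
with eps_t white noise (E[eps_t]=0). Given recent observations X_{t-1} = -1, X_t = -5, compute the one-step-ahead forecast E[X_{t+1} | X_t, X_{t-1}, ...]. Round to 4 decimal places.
E[X_{t+1} \mid \mathcal F_t] = -0.8560

For an AR(p) model X_t = c + sum_i phi_i X_{t-i} + eps_t, the
one-step-ahead conditional mean is
  E[X_{t+1} | X_t, ...] = c + sum_i phi_i X_{t+1-i}.
Substitute known values:
  E[X_{t+1} | ...] = (0.139) * (-5) + (0.161) * (-1)
                   = -0.8560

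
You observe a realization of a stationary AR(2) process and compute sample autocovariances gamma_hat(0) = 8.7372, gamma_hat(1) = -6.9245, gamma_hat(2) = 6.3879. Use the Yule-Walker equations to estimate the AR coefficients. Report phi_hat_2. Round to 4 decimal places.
\hat\phi_{2} = 0.2770

The Yule-Walker equations for an AR(p) process read, in matrix form,
  Gamma_p phi = r_p,   with   (Gamma_p)_{ij} = gamma(|i - j|),
                       (r_p)_i = gamma(i),   i,j = 1..p.
Substitute the sample gammas (Toeplitz matrix and right-hand side of size 2):
  Gamma_p = [[8.7372, -6.9245], [-6.9245, 8.7372]]
  r_p     = [-6.9245, 6.3879]
Written out:
  8.7372 phi_1 - 6.9245 phi_2 = -6.9245
  -6.9245 phi_1 + 8.7372 phi_2 = 6.3879
Solve by Cramer's rule:
  det = gamma(0)^2 - gamma(1)^2 = (8.7372)^2 - (-6.9245)^2 = 76.33866384 - 47.94870025 = 28.38996359
  phi_hat_1 = [gamma(1) gamma(0) - gamma(1) gamma(2)] / det = [(-6.9245)(8.7372) - (-6.9245)(6.3879)] / 28.38996359 = -16.26772785 / 28.38996359 = -0.573
  phi_hat_2 = [gamma(0) gamma(2) - gamma(1)^2] / det = [(8.7372)(6.3879) - (-6.9245)^2] / 28.38996359 = 7.86365963 / 28.38996359 = 0.277
So phi_hat = [-0.5730, 0.2770].
Therefore phi_hat_2 = 0.2770.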